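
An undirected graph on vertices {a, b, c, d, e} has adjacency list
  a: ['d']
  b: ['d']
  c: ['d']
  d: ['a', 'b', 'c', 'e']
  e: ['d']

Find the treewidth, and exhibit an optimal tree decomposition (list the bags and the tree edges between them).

Treewidth 1.
One such decomposition:
Bags: B1 = {c, d}  B2 = {a, d}  B3 = {d, e}  B4 = {b, d}
Tree: B1–B2, B1–B3, B2–B4

Every bag has size at most 2, so the width is 2 − 1 = 1 and tw(G) ≤ 1. Since G has at least one edge (e.g. c–d), it is not an edgeless graph, so tw(G) ≥ 1. The upper and lower bounds meet at 1, so that is the treewidth.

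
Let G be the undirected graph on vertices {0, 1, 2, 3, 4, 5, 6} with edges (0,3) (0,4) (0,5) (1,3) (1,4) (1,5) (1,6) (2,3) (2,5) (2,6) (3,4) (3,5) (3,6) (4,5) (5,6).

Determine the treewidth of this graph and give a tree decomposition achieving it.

The largest bag has 4 vertices, giving width 3; this decomposition certifies tw(G) ≤ 3. Conversely, {0, 3, 4, 5} is a clique of size 4, and the vertices of any clique must share a bag in every tree decomposition; so some bag has ≥ 4 vertices and tw(G) ≥ 3. Hence tw(G) = 3 exactly.

Treewidth 3.
One such decomposition:
Bags: B1 = {1, 3, 4, 5}  B2 = {1, 3, 5, 6}  B3 = {0, 3, 4, 5}  B4 = {2, 3, 5, 6}
Tree: B1–B2, B1–B3, B2–B4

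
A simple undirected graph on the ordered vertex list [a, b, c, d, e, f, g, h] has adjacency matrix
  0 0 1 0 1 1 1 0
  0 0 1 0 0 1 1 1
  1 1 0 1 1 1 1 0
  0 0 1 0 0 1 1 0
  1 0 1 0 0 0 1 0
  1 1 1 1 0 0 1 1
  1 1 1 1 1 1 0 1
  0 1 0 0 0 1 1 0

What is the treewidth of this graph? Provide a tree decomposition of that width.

Treewidth 3.
One such decomposition:
Bags: B1 = {c, d, f, g}  B2 = {b, c, f, g}  B3 = {a, c, f, g}  B4 = {b, f, g, h}  B5 = {a, c, e, g}
Tree: B1–B2, B1–B3, B2–B4, B3–B5

Every bag has size at most 4, so the width is 4 − 1 = 3 and tw(G) ≤ 3. Conversely, {a, c, e, g} is a clique of size 4, and the vertices of any clique must share a bag in every tree decomposition; so some bag has ≥ 4 vertices and tw(G) ≥ 3. Combining the bounds, tw(G) = 3.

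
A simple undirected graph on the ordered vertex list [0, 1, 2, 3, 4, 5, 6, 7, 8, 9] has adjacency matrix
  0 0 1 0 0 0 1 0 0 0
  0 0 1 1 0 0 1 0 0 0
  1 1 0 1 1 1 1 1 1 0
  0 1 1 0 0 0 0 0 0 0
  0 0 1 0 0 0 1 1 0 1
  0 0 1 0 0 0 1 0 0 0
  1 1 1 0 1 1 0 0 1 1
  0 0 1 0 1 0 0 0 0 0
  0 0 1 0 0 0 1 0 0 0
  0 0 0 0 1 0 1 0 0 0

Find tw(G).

2

A width-2 tree decomposition is:
Bags: B1 = {1, 2, 6}  B2 = {2, 4, 6}  B3 = {2, 5, 6}  B4 = {4, 6, 9}  B5 = {1, 2, 3}  B6 = {2, 6, 8}  B7 = {2, 4, 7}  B8 = {0, 2, 6}
Tree: B1–B2, B2–B3, B2–B4, B1–B5, B1–B6, B2–B7, B3–B8
Each bag holds 3 vertices, so the decomposition has width 2, which upper-bounds the treewidth. Conversely, {4, 6, 9} is a clique of size 3, and the vertices of any clique must share a bag in every tree decomposition; so some bag has ≥ 3 vertices and tw(G) ≥ 2. Therefore the treewidth is 2.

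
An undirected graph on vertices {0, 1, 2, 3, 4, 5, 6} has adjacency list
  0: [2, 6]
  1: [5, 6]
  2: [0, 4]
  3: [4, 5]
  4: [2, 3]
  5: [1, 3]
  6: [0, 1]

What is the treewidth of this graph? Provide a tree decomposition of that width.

The largest bag has 3 vertices, giving width 2; this decomposition certifies tw(G) ≤ 2. Since 1–6–0–2–4–3–5–1 is a cycle in G, G is not acyclic. Forests are exactly the graphs of treewidth ≤ 1, so tw(G) ≥ 2. Combining the bounds, tw(G) = 2.

Treewidth 2.
One such decomposition:
Bags: B1 = {0, 1, 6}  B2 = {0, 1, 2}  B3 = {1, 2, 4}  B4 = {1, 3, 4}  B5 = {1, 3, 5}
Tree: B1–B2, B2–B3, B3–B4, B4–B5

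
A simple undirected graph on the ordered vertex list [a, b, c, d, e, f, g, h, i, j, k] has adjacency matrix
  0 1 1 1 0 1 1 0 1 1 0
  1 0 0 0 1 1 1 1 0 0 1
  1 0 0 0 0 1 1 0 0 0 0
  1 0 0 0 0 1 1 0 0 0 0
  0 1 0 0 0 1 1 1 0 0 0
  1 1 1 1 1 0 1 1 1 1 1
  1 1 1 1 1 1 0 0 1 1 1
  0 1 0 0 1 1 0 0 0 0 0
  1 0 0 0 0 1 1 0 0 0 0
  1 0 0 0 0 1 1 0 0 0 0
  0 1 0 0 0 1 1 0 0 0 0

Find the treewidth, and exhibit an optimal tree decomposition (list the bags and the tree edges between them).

Every bag has size at most 4, so the width is 4 − 1 = 3 and tw(G) ≤ 3. For the lower bound, the 4 vertices {b, e, f, g} are pairwise adjacent, and any tree decomposition puts a clique entirely inside one bag — forcing width ≥ 3. Therefore the treewidth is 3.

Treewidth 3.
One optimal decomposition is:
Bags: B1 = {a, b, f, g}  B2 = {b, e, f, g}  B3 = {a, c, f, g}  B4 = {b, f, g, k}  B5 = {b, e, f, h}  B6 = {a, d, f, g}  B7 = {a, f, g, i}  B8 = {a, f, g, j}
Tree: B1–B2, B1–B3, B1–B4, B2–B5, B1–B6, B1–B7, B3–B8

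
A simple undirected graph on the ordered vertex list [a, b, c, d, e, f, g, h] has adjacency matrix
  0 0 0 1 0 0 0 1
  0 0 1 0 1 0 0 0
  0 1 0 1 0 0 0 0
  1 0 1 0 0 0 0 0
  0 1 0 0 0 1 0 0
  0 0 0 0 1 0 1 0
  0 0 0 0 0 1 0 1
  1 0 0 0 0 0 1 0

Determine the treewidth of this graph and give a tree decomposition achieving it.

Each bag holds 3 vertices, so the decomposition has width 2, which upper-bounds the treewidth. The edges a–d–c–b–e–f–g–h–a form a cycle, so G is not a tree and its treewidth is at least 2. Hence tw(G) = 2 exactly.

Treewidth 2.
Bags: B1 = {a, c, d}  B2 = {a, b, c}  B3 = {a, b, e}  B4 = {a, e, f}  B5 = {a, f, g}  B6 = {a, g, h}
Tree: B1–B2, B2–B3, B3–B4, B4–B5, B5–B6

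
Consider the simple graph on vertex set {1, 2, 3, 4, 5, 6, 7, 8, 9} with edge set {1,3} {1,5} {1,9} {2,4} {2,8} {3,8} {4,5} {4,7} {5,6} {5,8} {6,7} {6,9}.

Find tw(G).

A width-3 tree decomposition is:
Bags: B1 = {1, 3, 8, 9}  B2 = {1, 5, 8, 9}  B3 = {5, 6, 8, 9}  B4 = {2, 5, 6, 8}  B5 = {2, 4, 5, 6}  B6 = {2, 4, 6, 7}
Tree: B1–B2, B2–B3, B3–B4, B4–B5, B5–B6
Each bag holds 4 vertices, so the decomposition has width 3, which upper-bounds the treewidth. For the lower bound: the 4 vertex sets {1,3,9}, {8}, {5}, {2,4,6,7} are disjoint, each induces a connected subgraph, and every pair is joined by at least one edge of G. Contracting each set to a single vertex therefore yields K_{4} as a minor, and since treewidth is minor-monotone, tw(G) ≥ tw(K_{4}) = 3. Therefore the treewidth is 3.

3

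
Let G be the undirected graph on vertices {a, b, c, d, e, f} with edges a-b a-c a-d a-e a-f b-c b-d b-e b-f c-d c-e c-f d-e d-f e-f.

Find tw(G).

A width-5 tree decomposition is:
Bags: B1 = {a, b, c, d, e, f}
Tree: (single bag)
A single bag containing all 6 vertices is trivially a valid decomposition of width 5. For the lower bound, the 6 vertices {a, b, c, d, e, f} are pairwise adjacent, and any tree decomposition puts a clique entirely inside one bag — forcing width ≥ 5. Hence tw(G) = 5 exactly.

5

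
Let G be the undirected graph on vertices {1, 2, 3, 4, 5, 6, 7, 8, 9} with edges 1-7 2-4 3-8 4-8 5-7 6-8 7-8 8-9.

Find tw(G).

1

A width-1 tree decomposition is:
Bags: B1 = {4, 8}  B2 = {2, 4}  B3 = {3, 8}  B4 = {8, 9}  B5 = {6, 8}  B6 = {7, 8}  B7 = {1, 7}  B8 = {5, 7}
Tree: B1–B2, B1–B3, B1–B4, B1–B5, B4–B6, B6–B7, B7–B8
The largest bag has 2 vertices, giving width 1; this decomposition certifies tw(G) ≤ 1. Any graph with an edge has treewidth ≥ 1, and G has the edge 8–4. Hence tw(G) = 1 exactly.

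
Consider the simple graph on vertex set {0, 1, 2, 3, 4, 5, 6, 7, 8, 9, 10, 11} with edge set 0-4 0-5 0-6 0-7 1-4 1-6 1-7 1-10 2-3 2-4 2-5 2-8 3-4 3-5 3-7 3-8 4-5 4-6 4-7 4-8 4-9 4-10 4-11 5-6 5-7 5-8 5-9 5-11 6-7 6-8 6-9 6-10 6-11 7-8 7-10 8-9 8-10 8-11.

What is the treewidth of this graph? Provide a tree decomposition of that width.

Each bag holds 5 vertices, so the decomposition has width 4, which upper-bounds the treewidth. On the other hand G contains the 5-clique {1, 4, 6, 7, 10}. A clique must lie in a single bag of any decomposition, so no decomposition can have width below 4. The upper and lower bounds meet at 4, so that is the treewidth.

Treewidth 4.
One optimal decomposition is:
Bags: B1 = {3, 4, 5, 7, 8}  B2 = {4, 5, 6, 7, 8}  B3 = {0, 4, 5, 6, 7}  B4 = {4, 6, 7, 8, 10}  B5 = {2, 3, 4, 5, 8}  B6 = {4, 5, 6, 8, 9}  B7 = {1, 4, 6, 7, 10}  B8 = {4, 5, 6, 8, 11}
Tree: B1–B2, B2–B3, B2–B4, B1–B5, B2–B6, B4–B7, B2–B8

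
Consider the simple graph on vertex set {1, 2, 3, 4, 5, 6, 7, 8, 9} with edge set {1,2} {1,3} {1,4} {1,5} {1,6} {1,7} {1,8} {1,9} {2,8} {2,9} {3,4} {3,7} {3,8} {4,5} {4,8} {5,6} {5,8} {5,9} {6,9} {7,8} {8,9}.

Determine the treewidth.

3

A width-3 tree decomposition is:
Bags: B1 = {1, 4, 5, 8}  B2 = {1, 5, 8, 9}  B3 = {1, 3, 4, 8}  B4 = {1, 2, 8, 9}  B5 = {1, 3, 7, 8}  B6 = {1, 5, 6, 9}
Tree: B1–B2, B1–B3, B2–B4, B3–B5, B2–B6
Every bag has size at most 4, so the width is 4 − 1 = 3 and tw(G) ≤ 3. On the other hand G contains the 4-clique {1, 2, 8, 9}. A clique must lie in a single bag of any decomposition, so no decomposition can have width below 3. Combining the bounds, tw(G) = 3.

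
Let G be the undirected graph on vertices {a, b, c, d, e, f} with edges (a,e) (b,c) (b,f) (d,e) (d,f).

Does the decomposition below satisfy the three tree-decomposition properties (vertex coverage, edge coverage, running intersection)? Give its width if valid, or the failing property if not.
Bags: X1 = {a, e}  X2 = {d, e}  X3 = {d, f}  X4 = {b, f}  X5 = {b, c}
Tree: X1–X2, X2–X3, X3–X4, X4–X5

Vertex coverage: the bags together contain {a, b, c, d, e, f}, the full vertex set. Edge coverage: each edge of G has both endpoints in at least one bag. Running intersection: for every vertex, the bags containing it form a connected subtree. All three properties hold, so this is a valid tree decomposition of width max|bag| − 1 = 1, and hence tw(G) ≤ 1.

Yes; width 1.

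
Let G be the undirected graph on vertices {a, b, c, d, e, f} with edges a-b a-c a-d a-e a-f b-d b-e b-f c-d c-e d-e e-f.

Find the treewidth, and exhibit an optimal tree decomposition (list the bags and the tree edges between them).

The largest bag has 4 vertices, giving width 3; this decomposition certifies tw(G) ≤ 3. Conversely, {a, c, d, e} is a clique of size 4, and the vertices of any clique must share a bag in every tree decomposition; so some bag has ≥ 4 vertices and tw(G) ≥ 3. The upper and lower bounds meet at 3, so that is the treewidth.

Treewidth 3.
One optimal decomposition is:
Bags: B1 = {a, b, e, f}  B2 = {a, b, d, e}  B3 = {a, c, d, e}
Tree: B1–B2, B2–B3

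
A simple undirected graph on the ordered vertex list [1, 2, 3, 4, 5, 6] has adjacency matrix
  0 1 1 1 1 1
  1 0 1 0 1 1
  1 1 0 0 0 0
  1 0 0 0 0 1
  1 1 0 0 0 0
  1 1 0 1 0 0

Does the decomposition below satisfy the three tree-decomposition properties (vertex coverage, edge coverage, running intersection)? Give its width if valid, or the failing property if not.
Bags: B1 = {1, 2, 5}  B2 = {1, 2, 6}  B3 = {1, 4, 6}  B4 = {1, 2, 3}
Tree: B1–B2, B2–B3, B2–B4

Vertex coverage: the bags together contain {1, 2, 3, 4, 5, 6}, the full vertex set. Edge coverage: each edge of G has both endpoints in at least one bag. Running intersection: for every vertex, the bags containing it form a connected subtree. All three properties hold, so this is a valid tree decomposition of width max|bag| − 1 = 2, and hence tw(G) ≤ 2.

Yes; width 2.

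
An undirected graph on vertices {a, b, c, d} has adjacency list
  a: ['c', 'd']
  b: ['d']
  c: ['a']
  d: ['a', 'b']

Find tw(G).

A width-1 tree decomposition is:
Bags: B1 = {b, d}  B2 = {a, d}  B3 = {a, c}
Tree: B1–B2, B2–B3
Every bag has size at most 2, so the width is 2 − 1 = 1 and tw(G) ≤ 1. G has an edge, so its treewidth is at least 1. Therefore the treewidth is 1.

1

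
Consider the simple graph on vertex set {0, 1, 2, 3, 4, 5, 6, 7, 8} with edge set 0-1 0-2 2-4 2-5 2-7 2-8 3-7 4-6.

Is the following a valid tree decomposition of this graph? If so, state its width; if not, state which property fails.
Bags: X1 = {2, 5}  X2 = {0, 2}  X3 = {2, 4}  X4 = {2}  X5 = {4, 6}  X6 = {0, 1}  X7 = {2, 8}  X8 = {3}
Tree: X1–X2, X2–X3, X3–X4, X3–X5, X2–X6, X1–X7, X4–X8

A tree decomposition must satisfy three properties: every vertex lies in some bag; for every edge, both endpoints lie together in some bag; and for every vertex, the bags containing it form a connected subtree. Here vertex 7 appears in no bag, so the decomposition is invalid.

No — vertex 7 appears in no bag.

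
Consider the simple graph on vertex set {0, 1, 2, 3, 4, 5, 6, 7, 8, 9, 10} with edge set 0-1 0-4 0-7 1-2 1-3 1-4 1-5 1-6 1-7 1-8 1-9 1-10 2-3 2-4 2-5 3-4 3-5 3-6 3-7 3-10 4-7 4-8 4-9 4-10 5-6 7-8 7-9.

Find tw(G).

3

A width-3 tree decomposition is:
Bags: B1 = {1, 3, 4, 7}  B2 = {0, 1, 4, 7}  B3 = {1, 2, 3, 4}  B4 = {1, 4, 7, 8}  B5 = {1, 2, 3, 5}  B6 = {1, 4, 7, 9}  B7 = {1, 3, 5, 6}  B8 = {1, 3, 4, 10}
Tree: B1–B2, B1–B3, B2–B4, B3–B5, B1–B6, B5–B7, B1–B8
Each bag holds 4 vertices, so the decomposition has width 3, which upper-bounds the treewidth. On the other hand G contains the 4-clique {1, 2, 3, 4}. A clique must lie in a single bag of any decomposition, so no decomposition can have width below 3. Combining the bounds, tw(G) = 3.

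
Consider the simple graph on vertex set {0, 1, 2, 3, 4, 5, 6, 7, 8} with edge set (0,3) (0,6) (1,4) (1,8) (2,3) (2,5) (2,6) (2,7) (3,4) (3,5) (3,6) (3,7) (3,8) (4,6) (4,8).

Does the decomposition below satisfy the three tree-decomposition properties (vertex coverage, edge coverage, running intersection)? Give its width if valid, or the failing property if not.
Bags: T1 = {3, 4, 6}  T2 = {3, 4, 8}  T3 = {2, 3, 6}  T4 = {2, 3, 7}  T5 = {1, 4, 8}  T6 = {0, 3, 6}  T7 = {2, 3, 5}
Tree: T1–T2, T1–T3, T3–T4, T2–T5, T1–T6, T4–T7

Yes; width 2.

Vertex coverage: the bags together contain {0, 1, 2, 3, 4, 5, 6, 7, 8}, the full vertex set. Edge coverage: each edge of G has both endpoints in at least one bag. Running intersection: for every vertex, the bags containing it form a connected subtree. All three properties hold, so this is a valid tree decomposition of width max|bag| − 1 = 2, and hence tw(G) ≤ 2.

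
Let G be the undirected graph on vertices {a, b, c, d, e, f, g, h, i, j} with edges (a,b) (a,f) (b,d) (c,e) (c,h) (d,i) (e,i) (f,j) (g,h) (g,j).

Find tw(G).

2

A width-2 tree decomposition is:
Bags: B1 = {c, e, h}  B2 = {e, h, i}  B3 = {d, h, i}  B4 = {b, d, h}  B5 = {a, b, h}  B6 = {a, f, h}  B7 = {f, h, j}  B8 = {g, h, j}
Tree: B1–B2, B2–B3, B3–B4, B4–B5, B5–B6, B6–B7, B7–B8
Every bag has size at most 3, so the width is 3 − 1 = 2 and tw(G) ≤ 2. The edges h–c–e–i–d–b–a–f–j–g–h form a cycle, so G is not a tree and its treewidth is at least 2. The upper and lower bounds meet at 2, so that is the treewidth.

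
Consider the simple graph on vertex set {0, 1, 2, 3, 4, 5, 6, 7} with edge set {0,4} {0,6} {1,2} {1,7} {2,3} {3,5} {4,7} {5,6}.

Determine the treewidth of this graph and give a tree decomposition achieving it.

Each bag holds 3 vertices, so the decomposition has width 2, which upper-bounds the treewidth. Since 6–0–4–7–1–2–3–5–6 is a cycle in G, G is not acyclic. Forests are exactly the graphs of treewidth ≤ 1, so tw(G) ≥ 2. Hence tw(G) = 2 exactly.

Treewidth 2.
One optimal decomposition is:
Bags: B1 = {0, 4, 6}  B2 = {4, 6, 7}  B3 = {1, 6, 7}  B4 = {1, 2, 6}  B5 = {2, 3, 6}  B6 = {3, 5, 6}
Tree: B1–B2, B2–B3, B3–B4, B4–B5, B5–B6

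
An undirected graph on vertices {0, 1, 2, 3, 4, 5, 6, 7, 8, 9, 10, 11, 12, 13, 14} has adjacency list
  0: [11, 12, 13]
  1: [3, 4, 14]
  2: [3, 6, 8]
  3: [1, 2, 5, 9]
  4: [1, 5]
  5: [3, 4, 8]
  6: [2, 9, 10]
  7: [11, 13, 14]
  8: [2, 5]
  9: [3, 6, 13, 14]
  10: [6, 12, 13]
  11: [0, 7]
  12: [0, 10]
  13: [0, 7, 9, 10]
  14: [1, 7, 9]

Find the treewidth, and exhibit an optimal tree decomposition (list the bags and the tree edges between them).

Each bag holds 4 vertices, so the decomposition has width 3, which upper-bounds the treewidth. For the lower bound: the 4 vertex sets {4,5,8}, {1}, {3}, {2,6,9,14} are disjoint, each induces a connected subgraph, and every pair is joined by at least one edge of G. Contracting each set to a single vertex therefore yields K_{4} as a minor, and since treewidth is minor-monotone, tw(G) ≥ tw(K_{4}) = 3. The upper and lower bounds meet at 3, so that is the treewidth.

Treewidth 3.
One optimal decomposition is:
Bags: B1 = {1, 4, 5, 8}  B2 = {1, 3, 5, 8}  B3 = {1, 2, 3, 8}  B4 = {1, 2, 3, 14}  B5 = {2, 3, 9, 14}  B6 = {2, 6, 9, 14}  B7 = {6, 7, 9, 14}  B8 = {6, 7, 9, 13}  B9 = {6, 7, 10, 13}  B10 = {7, 10, 11, 13}  B11 = {0, 10, 11, 13}  B12 = {0, 10, 11, 12}
Tree: B1–B2, B2–B3, B3–B4, B4–B5, B5–B6, B6–B7, B7–B8, B8–B9, B9–B10, B10–B11, B11–B12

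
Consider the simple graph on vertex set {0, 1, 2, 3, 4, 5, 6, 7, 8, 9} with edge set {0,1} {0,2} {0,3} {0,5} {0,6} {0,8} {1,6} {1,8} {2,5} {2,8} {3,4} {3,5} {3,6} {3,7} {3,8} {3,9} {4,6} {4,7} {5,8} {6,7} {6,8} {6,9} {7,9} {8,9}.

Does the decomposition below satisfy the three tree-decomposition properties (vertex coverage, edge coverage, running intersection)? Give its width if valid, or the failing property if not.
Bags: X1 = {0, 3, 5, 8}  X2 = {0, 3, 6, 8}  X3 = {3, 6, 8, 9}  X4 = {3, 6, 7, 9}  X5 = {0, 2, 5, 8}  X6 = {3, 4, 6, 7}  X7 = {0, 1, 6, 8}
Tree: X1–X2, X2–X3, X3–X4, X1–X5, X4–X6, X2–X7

Vertex coverage: the bags together contain {0, 1, 2, 3, 4, 5, 6, 7, 8, 9}, the full vertex set. Edge coverage: each edge of G has both endpoints in at least one bag. Running intersection: for every vertex, the bags containing it form a connected subtree. All three properties hold, so this is a valid tree decomposition of width max|bag| − 1 = 3, and hence tw(G) ≤ 3.

Yes; width 3.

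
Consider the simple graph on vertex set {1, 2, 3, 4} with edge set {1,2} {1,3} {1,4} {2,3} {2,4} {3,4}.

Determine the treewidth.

3

A width-3 tree decomposition is:
Bags: B1 = {1, 2, 3, 4}
Tree: (single bag)
With just one bag of size 4, the width is 4 − 1 = 3, so tw(G) ≤ 3. Conversely, {1, 2, 3, 4} is a clique of size 4, and the vertices of any clique must share a bag in every tree decomposition; so some bag has ≥ 4 vertices and tw(G) ≥ 3. Therefore the treewidth is 3.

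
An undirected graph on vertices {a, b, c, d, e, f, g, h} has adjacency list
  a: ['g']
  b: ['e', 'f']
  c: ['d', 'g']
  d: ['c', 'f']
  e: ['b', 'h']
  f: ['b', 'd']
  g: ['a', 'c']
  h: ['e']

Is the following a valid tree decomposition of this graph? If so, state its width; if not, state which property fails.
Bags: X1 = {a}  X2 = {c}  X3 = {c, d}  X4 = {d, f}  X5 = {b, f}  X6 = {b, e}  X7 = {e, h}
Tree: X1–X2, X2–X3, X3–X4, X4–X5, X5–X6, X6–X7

A tree decomposition must satisfy three properties: every vertex lies in some bag; for every edge, both endpoints lie together in some bag; and for every vertex, the bags containing it form a connected subtree. Here vertex g appears in no bag, so the decomposition is invalid.

No — vertex g appears in no bag.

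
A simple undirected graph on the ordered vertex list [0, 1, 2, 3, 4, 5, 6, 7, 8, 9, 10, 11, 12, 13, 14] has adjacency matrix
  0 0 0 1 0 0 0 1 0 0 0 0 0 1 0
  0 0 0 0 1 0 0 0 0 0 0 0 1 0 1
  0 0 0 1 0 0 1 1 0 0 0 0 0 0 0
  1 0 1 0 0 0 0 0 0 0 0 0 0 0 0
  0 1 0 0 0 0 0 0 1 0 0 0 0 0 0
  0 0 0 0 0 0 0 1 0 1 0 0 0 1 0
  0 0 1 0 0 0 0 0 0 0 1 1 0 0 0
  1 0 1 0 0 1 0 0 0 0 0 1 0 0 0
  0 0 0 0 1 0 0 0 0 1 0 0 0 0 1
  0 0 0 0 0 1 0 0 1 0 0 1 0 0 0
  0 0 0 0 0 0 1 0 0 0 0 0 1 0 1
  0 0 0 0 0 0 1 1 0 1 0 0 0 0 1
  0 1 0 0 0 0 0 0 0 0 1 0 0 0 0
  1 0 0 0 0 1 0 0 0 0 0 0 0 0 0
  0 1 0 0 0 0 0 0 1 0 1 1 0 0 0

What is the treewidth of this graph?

A width-3 tree decomposition is:
Bags: B1 = {1, 4, 8, 12}  B2 = {1, 8, 12, 14}  B3 = {8, 10, 12, 14}  B4 = {8, 9, 10, 14}  B5 = {9, 10, 11, 14}  B6 = {6, 9, 10, 11}  B7 = {5, 6, 9, 11}  B8 = {5, 6, 7, 11}  B9 = {2, 5, 6, 7}  B10 = {2, 5, 7, 13}  B11 = {0, 2, 7, 13}  B12 = {0, 2, 3, 13}
Tree: B1–B2, B2–B3, B3–B4, B4–B5, B5–B6, B6–B7, B7–B8, B8–B9, B9–B10, B10–B11, B11–B12
The largest bag has 4 vertices, giving width 3; this decomposition certifies tw(G) ≤ 3. For the lower bound: the 4 vertex sets {1,4,12}, {8}, {14}, {6,9,10,11} are disjoint, each induces a connected subgraph, and every pair is joined by at least one edge of G. Contracting each set to a single vertex therefore yields K_{4} as a minor, and since treewidth is minor-monotone, tw(G) ≥ tw(K_{4}) = 3. Hence tw(G) = 3 exactly.

3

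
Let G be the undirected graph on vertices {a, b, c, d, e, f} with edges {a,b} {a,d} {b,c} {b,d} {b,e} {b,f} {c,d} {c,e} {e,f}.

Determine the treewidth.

A width-2 tree decomposition is:
Bags: B1 = {b, c, e}  B2 = {b, c, d}  B3 = {b, e, f}  B4 = {a, b, d}
Tree: B1–B2, B1–B3, B2–B4
The largest bag has 3 vertices, giving width 2; this decomposition certifies tw(G) ≤ 2. For the lower bound, the 3 vertices {b, c, d} are pairwise adjacent, and any tree decomposition puts a clique entirely inside one bag — forcing width ≥ 2. Therefore the treewidth is 2.

2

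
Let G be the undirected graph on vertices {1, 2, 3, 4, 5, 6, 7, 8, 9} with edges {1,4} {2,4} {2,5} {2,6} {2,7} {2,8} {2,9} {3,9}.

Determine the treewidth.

1

A width-1 tree decomposition is:
Bags: B1 = {2, 8}  B2 = {2, 9}  B3 = {2, 7}  B4 = {2, 5}  B5 = {2, 4}  B6 = {3, 9}  B7 = {1, 4}  B8 = {2, 6}
Tree: B1–B2, B1–B3, B3–B4, B1–B5, B2–B6, B5–B7, B5–B8
Each bag holds 2 vertices, so the decomposition has width 1, which upper-bounds the treewidth. G has an edge, so its treewidth is at least 1. Combining the bounds, tw(G) = 1.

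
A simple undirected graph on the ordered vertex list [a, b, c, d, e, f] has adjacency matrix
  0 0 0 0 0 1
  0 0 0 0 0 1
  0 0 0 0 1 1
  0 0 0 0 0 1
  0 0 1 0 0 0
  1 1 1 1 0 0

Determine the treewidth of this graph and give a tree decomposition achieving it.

Treewidth 1.
One such decomposition:
Bags: B1 = {c, f}  B2 = {c, e}  B3 = {a, f}  B4 = {d, f}  B5 = {b, f}
Tree: B1–B2, B1–B3, B1–B4, B4–B5

Every bag has size at most 2, so the width is 2 − 1 = 1 and tw(G) ≤ 1. Since G has at least one edge (e.g. c–f), it is not an edgeless graph, so tw(G) ≥ 1. Hence tw(G) = 1 exactly.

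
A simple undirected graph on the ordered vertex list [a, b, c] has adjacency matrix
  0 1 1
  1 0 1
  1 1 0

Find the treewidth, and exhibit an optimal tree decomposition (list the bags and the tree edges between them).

Treewidth 2.
One such decomposition:
Bags: B1 = {a, b, c}
Tree: (single bag)

With just one bag of size 3, the width is 3 − 1 = 2, so tw(G) ≤ 2. Conversely, {a, b, c} is a clique of size 3, and the vertices of any clique must share a bag in every tree decomposition; so some bag has ≥ 3 vertices and tw(G) ≥ 2. Hence tw(G) = 2 exactly.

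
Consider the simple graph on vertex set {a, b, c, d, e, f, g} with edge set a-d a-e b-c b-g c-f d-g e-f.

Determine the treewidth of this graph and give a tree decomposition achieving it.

Treewidth 2.
One such decomposition:
Bags: B1 = {b, c, g}  B2 = {c, f, g}  B3 = {e, f, g}  B4 = {a, e, g}  B5 = {a, d, g}
Tree: B1–B2, B2–B3, B3–B4, B4–B5

The largest bag has 3 vertices, giving width 2; this decomposition certifies tw(G) ≤ 2. Since g–b–c–f–e–a–d–g is a cycle in G, G is not acyclic. Forests are exactly the graphs of treewidth ≤ 1, so tw(G) ≥ 2. Hence tw(G) = 2 exactly.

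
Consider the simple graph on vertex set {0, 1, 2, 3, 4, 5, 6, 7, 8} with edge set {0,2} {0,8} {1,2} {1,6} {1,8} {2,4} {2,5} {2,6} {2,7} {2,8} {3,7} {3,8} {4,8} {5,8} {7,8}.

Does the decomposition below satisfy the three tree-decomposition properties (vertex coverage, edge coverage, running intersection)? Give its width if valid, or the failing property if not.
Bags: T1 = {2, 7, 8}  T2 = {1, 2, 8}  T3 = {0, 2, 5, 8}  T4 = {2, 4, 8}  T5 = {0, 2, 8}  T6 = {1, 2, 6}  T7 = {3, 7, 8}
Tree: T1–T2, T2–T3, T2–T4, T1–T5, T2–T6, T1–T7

A tree decomposition must satisfy three properties: every vertex lies in some bag; for every edge, both endpoints lie together in some bag; and for every vertex, the bags containing it form a connected subtree. Here bags containing vertex 0 are not connected in the tree, so the decomposition is invalid.

No — bags containing vertex 0 are not connected in the tree.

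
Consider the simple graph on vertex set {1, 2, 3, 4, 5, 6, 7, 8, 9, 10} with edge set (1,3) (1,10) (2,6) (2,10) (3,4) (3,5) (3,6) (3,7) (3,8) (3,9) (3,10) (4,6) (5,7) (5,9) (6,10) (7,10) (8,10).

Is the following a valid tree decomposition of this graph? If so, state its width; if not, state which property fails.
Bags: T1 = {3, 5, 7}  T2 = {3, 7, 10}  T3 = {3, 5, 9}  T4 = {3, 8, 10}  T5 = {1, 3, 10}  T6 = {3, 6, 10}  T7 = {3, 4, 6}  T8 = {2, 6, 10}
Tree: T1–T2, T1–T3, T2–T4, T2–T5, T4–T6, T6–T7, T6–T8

Yes; width 2.

Every vertex of G appears in some bag (union = {1, 2, 3, 4, 5, 6, 7, 8, 9, 10}); every edge is covered by a bag; and for each vertex v the set of bags containing v is connected in the bag tree. The decomposition is therefore valid. The largest bag has 3 vertices, so the width is 2.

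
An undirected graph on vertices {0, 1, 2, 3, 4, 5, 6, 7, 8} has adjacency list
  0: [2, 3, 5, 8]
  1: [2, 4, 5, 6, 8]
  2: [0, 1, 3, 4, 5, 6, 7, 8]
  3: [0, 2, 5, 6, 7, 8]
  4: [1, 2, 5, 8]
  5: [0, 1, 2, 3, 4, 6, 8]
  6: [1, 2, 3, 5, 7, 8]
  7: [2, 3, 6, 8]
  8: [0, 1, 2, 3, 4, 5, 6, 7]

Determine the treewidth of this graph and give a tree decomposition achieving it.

Every bag has size at most 5, so the width is 5 − 1 = 4 and tw(G) ≤ 4. For the lower bound, the 5 vertices {0, 2, 3, 5, 8} are pairwise adjacent, and any tree decomposition puts a clique entirely inside one bag — forcing width ≥ 4. Therefore the treewidth is 4.

Treewidth 4.
One optimal decomposition is:
Bags: B1 = {2, 3, 5, 6, 8}  B2 = {1, 2, 5, 6, 8}  B3 = {1, 2, 4, 5, 8}  B4 = {0, 2, 3, 5, 8}  B5 = {2, 3, 6, 7, 8}
Tree: B1–B2, B2–B3, B1–B4, B1–B5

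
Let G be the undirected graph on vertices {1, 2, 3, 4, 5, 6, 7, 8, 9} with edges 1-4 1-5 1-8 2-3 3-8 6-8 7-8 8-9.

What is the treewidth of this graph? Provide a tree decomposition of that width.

The largest bag has 2 vertices, giving width 1; this decomposition certifies tw(G) ≤ 1. G has an edge, so its treewidth is at least 1. Therefore the treewidth is 1.

Treewidth 1.
One such decomposition:
Bags: B1 = {7, 8}  B2 = {8, 9}  B3 = {3, 8}  B4 = {1, 8}  B5 = {6, 8}  B6 = {1, 5}  B7 = {2, 3}  B8 = {1, 4}
Tree: B1–B2, B2–B3, B3–B4, B3–B5, B4–B6, B3–B7, B4–B8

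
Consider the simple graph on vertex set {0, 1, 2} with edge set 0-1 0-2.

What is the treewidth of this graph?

A width-1 tree decomposition is:
Bags: B1 = {0, 1}  B2 = {0, 2}
Tree: B1–B2
Every bag has size at most 2, so the width is 2 − 1 = 1 and tw(G) ≤ 1. G has an edge, so its treewidth is at least 1. The upper and lower bounds meet at 1, so that is the treewidth.

1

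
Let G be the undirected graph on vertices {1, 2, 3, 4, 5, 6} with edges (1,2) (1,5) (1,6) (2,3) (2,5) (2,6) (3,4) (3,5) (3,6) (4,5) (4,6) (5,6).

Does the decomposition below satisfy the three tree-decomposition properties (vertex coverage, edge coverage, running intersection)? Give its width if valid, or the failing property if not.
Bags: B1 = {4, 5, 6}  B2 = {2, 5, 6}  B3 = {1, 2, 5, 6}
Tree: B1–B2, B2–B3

A tree decomposition must satisfy three properties: every vertex lies in some bag; for every edge, both endpoints lie together in some bag; and for every vertex, the bags containing it form a connected subtree. Here vertex 3 appears in no bag, so the decomposition is invalid.

No — vertex 3 appears in no bag.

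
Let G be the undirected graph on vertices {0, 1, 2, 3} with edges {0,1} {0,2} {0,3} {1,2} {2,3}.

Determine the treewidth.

A width-2 tree decomposition is:
Bags: B1 = {0, 2, 3}  B2 = {0, 1, 2}
Tree: B1–B2
Every bag has size at most 3, so the width is 3 − 1 = 2 and tw(G) ≤ 2. Conversely, {0, 1, 2} is a clique of size 3, and the vertices of any clique must share a bag in every tree decomposition; so some bag has ≥ 3 vertices and tw(G) ≥ 2. Therefore the treewidth is 2.

2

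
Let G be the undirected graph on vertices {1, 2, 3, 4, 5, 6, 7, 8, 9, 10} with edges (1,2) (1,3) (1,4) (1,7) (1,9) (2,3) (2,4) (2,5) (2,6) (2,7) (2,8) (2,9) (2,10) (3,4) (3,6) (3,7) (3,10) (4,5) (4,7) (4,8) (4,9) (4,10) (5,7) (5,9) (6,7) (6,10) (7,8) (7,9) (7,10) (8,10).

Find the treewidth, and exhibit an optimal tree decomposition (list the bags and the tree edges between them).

Treewidth 4.
One optimal decomposition is:
Bags: B1 = {2, 3, 4, 7, 10}  B2 = {1, 2, 3, 4, 7}  B3 = {1, 2, 4, 7, 9}  B4 = {2, 4, 7, 8, 10}  B5 = {2, 3, 6, 7, 10}  B6 = {2, 4, 5, 7, 9}
Tree: B1–B2, B2–B3, B1–B4, B1–B5, B3–B6

Each bag holds 5 vertices, so the decomposition has width 4, which upper-bounds the treewidth. Conversely, {2, 4, 7, 8, 10} is a clique of size 5, and the vertices of any clique must share a bag in every tree decomposition; so some bag has ≥ 5 vertices and tw(G) ≥ 4. The upper and lower bounds meet at 4, so that is the treewidth.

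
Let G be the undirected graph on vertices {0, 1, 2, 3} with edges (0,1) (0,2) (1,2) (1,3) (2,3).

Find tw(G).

A width-2 tree decomposition is:
Bags: B1 = {0, 1, 2}  B2 = {1, 2, 3}
Tree: B1–B2
Each bag holds 3 vertices, so the decomposition has width 2, which upper-bounds the treewidth. For the lower bound, the 3 vertices {0, 1, 2} are pairwise adjacent, and any tree decomposition puts a clique entirely inside one bag — forcing width ≥ 2. Hence tw(G) = 2 exactly.

2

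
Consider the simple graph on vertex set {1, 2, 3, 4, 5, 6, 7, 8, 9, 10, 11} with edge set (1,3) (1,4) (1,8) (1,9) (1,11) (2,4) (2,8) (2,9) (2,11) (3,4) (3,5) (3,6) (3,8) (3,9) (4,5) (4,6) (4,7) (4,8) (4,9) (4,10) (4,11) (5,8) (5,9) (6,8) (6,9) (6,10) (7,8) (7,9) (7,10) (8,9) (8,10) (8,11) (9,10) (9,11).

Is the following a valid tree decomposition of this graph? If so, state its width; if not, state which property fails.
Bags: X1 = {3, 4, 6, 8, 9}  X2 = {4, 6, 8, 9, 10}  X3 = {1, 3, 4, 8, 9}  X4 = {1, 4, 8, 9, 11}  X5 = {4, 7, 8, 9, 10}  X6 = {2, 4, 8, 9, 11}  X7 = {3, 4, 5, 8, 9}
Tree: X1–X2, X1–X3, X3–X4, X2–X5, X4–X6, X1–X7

Vertex coverage: the bags together contain {1, 2, 3, 4, 5, 6, 7, 8, 9, 10, 11}, the full vertex set. Edge coverage: each edge of G has both endpoints in at least one bag. Running intersection: for every vertex, the bags containing it form a connected subtree. All three properties hold, so this is a valid tree decomposition of width max|bag| − 1 = 4, and hence tw(G) ≤ 4.

Yes; width 4.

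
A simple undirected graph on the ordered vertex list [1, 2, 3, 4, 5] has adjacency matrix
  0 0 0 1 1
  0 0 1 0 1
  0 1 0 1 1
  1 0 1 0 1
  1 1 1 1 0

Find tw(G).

A width-2 tree decomposition is:
Bags: B1 = {2, 3, 5}  B2 = {3, 4, 5}  B3 = {1, 4, 5}
Tree: B1–B2, B2–B3
Every bag has size at most 3, so the width is 3 − 1 = 2 and tw(G) ≤ 2. On the other hand G contains the 3-clique {1, 4, 5}. A clique must lie in a single bag of any decomposition, so no decomposition can have width below 2. Therefore the treewidth is 2.

2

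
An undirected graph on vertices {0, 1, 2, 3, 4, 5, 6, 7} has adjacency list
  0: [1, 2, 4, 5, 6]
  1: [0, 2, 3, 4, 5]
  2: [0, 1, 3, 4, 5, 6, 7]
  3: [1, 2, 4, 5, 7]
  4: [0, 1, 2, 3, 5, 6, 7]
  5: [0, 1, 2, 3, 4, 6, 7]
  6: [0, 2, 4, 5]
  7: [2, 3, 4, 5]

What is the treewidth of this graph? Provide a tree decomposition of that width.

The largest bag has 5 vertices, giving width 4; this decomposition certifies tw(G) ≤ 4. Conversely, {0, 1, 2, 4, 5} is a clique of size 5, and the vertices of any clique must share a bag in every tree decomposition; so some bag has ≥ 5 vertices and tw(G) ≥ 4. The upper and lower bounds meet at 4, so that is the treewidth.

Treewidth 4.
One such decomposition:
Bags: B1 = {0, 1, 2, 4, 5}  B2 = {0, 2, 4, 5, 6}  B3 = {1, 2, 3, 4, 5}  B4 = {2, 3, 4, 5, 7}
Tree: B1–B2, B1–B3, B3–B4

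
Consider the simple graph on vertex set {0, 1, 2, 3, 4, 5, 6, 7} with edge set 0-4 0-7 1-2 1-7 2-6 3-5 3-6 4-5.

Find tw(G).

2

A width-2 tree decomposition is:
Bags: B1 = {3, 5, 6}  B2 = {4, 5, 6}  B3 = {0, 4, 6}  B4 = {0, 6, 7}  B5 = {1, 6, 7}  B6 = {1, 2, 6}
Tree: B1–B2, B2–B3, B3–B4, B4–B5, B5–B6
Each bag holds 3 vertices, so the decomposition has width 2, which upper-bounds the treewidth. The edges 6–3–5–4–0–7–1–2–6 form a cycle, so G is not a tree and its treewidth is at least 2. Combining the bounds, tw(G) = 2.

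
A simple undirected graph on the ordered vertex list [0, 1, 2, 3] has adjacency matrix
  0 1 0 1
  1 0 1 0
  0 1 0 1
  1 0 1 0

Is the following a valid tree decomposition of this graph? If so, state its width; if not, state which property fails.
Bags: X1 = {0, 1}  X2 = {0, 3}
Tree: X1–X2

No — vertex 2 appears in no bag.

A tree decomposition must satisfy three properties: every vertex lies in some bag; for every edge, both endpoints lie together in some bag; and for every vertex, the bags containing it form a connected subtree. Here vertex 2 appears in no bag, so the decomposition is invalid.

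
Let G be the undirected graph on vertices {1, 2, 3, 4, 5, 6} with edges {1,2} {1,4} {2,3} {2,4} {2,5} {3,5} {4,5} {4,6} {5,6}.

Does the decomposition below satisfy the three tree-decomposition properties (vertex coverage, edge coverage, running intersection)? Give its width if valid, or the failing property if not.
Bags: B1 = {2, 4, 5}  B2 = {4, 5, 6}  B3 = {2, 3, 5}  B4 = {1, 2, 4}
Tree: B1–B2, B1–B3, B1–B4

Yes; width 2.

Checking the three conditions: (i) the bags cover all of {1, 2, 3, 4, 5, 6}; (ii) for each edge, some bag contains both endpoints; (iii) the bags containing any fixed vertex form a subtree. All hold, so the decomposition is valid with width 3 − 1 = 2.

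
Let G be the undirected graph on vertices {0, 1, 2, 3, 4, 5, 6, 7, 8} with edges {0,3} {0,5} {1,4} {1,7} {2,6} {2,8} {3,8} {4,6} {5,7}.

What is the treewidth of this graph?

2

A width-2 tree decomposition is:
Bags: B1 = {0, 3, 5}  B2 = {3, 5, 7}  B3 = {1, 3, 7}  B4 = {1, 3, 4}  B5 = {3, 4, 6}  B6 = {2, 3, 6}  B7 = {2, 3, 8}
Tree: B1–B2, B2–B3, B3–B4, B4–B5, B5–B6, B6–B7
The largest bag has 3 vertices, giving width 2; this decomposition certifies tw(G) ≤ 2. Since 3–0–5–7–1–4–6–2–8–3 is a cycle in G, G is not acyclic. Forests are exactly the graphs of treewidth ≤ 1, so tw(G) ≥ 2. Combining the bounds, tw(G) = 2.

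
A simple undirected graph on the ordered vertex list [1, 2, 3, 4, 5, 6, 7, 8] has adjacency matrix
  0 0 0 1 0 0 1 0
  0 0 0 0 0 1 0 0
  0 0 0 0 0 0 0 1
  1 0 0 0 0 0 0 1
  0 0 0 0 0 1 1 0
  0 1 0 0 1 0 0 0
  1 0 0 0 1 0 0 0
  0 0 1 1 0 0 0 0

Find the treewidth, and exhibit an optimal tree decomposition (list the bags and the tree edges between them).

Each bag holds 2 vertices, so the decomposition has width 1, which upper-bounds the treewidth. G has an edge, so its treewidth is at least 1. Therefore the treewidth is 1.

Treewidth 1.
One such decomposition:
Bags: B1 = {2, 6}  B2 = {5, 6}  B3 = {5, 7}  B4 = {1, 7}  B5 = {1, 4}  B6 = {4, 8}  B7 = {3, 8}
Tree: B1–B2, B2–B3, B3–B4, B4–B5, B5–B6, B6–B7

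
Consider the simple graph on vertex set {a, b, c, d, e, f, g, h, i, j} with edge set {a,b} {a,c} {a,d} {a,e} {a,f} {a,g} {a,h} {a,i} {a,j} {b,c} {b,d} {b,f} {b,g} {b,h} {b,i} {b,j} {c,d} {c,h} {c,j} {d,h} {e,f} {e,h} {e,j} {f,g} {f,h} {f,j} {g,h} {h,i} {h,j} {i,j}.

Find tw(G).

4

A width-4 tree decomposition is:
Bags: B1 = {a, b, f, h, j}  B2 = {a, b, h, i, j}  B3 = {a, b, c, h, j}  B4 = {a, e, f, h, j}  B5 = {a, b, f, g, h}  B6 = {a, b, c, d, h}
Tree: B1–B2, B1–B3, B1–B4, B1–B5, B3–B6
Each bag holds 5 vertices, so the decomposition has width 4, which upper-bounds the treewidth. For the lower bound, the 5 vertices {a, e, f, h, j} are pairwise adjacent, and any tree decomposition puts a clique entirely inside one bag — forcing width ≥ 4. Hence tw(G) = 4 exactly.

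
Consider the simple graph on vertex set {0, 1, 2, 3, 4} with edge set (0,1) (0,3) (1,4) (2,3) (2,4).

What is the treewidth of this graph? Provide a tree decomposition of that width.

Treewidth 2.
One optimal decomposition is:
Bags: B1 = {0, 2, 3}  B2 = {0, 1, 2}  B3 = {1, 2, 4}
Tree: B1–B2, B2–B3

Each bag holds 3 vertices, so the decomposition has width 2, which upper-bounds the treewidth. The edges 2–3–0–1–4–2 form a cycle, so G is not a tree and its treewidth is at least 2. Therefore the treewidth is 2.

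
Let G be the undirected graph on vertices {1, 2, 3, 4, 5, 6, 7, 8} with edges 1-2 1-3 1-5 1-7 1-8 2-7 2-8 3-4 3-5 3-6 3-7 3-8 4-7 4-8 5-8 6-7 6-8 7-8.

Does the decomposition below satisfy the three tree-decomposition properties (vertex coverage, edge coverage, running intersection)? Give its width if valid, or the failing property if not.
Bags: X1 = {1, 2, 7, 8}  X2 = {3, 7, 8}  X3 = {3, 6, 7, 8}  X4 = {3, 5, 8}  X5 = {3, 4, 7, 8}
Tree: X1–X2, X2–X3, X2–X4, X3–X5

A tree decomposition must satisfy three properties: every vertex lies in some bag; for every edge, both endpoints lie together in some bag; and for every vertex, the bags containing it form a connected subtree. Here edge (1,3) lies in no bag, so the decomposition is invalid.

No — edge (1,3) lies in no bag.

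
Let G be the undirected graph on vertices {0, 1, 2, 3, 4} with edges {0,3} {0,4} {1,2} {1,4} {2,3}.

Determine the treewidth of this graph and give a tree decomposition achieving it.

The largest bag has 3 vertices, giving width 2; this decomposition certifies tw(G) ≤ 2. Since 1–2–3–0–4–1 is a cycle in G, G is not acyclic. Forests are exactly the graphs of treewidth ≤ 1, so tw(G) ≥ 2. Therefore the treewidth is 2.

Treewidth 2.
Bags: B1 = {1, 2, 3}  B2 = {0, 1, 3}  B3 = {0, 1, 4}
Tree: B1–B2, B2–B3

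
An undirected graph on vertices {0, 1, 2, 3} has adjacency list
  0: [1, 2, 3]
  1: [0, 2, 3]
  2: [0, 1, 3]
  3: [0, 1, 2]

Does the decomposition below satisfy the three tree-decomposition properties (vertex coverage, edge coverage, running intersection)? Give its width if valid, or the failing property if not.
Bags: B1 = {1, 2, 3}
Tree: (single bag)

A tree decomposition must satisfy three properties: every vertex lies in some bag; for every edge, both endpoints lie together in some bag; and for every vertex, the bags containing it form a connected subtree. Here vertex 0 appears in no bag, so the decomposition is invalid.

No — vertex 0 appears in no bag.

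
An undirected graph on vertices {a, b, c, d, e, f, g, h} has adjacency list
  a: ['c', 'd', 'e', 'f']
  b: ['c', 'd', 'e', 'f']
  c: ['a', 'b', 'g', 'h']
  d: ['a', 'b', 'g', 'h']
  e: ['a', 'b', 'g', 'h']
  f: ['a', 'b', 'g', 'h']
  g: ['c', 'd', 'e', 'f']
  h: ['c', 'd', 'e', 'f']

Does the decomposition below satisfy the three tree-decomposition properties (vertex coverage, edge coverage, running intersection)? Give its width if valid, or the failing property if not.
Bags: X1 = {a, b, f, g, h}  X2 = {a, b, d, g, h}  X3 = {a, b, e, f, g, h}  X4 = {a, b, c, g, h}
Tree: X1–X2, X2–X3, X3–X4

No — bags containing vertex f are not connected in the tree.

A tree decomposition must satisfy three properties: every vertex lies in some bag; for every edge, both endpoints lie together in some bag; and for every vertex, the bags containing it form a connected subtree. Here bags containing vertex f are not connected in the tree, so the decomposition is invalid.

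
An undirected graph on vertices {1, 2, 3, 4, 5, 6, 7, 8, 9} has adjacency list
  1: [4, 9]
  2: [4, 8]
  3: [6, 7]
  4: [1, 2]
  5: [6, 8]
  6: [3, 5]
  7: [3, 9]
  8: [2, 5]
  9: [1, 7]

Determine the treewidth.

2

A width-2 tree decomposition is:
Bags: B1 = {3, 5, 6}  B2 = {3, 5, 8}  B3 = {2, 3, 8}  B4 = {2, 3, 4}  B5 = {1, 3, 4}  B6 = {1, 3, 9}  B7 = {3, 7, 9}
Tree: B1–B2, B2–B3, B3–B4, B4–B5, B5–B6, B6–B7
Each bag holds 3 vertices, so the decomposition has width 2, which upper-bounds the treewidth. Since 3–6–5–8–2–4–1–9–7–3 is a cycle in G, G is not acyclic. Forests are exactly the graphs of treewidth ≤ 1, so tw(G) ≥ 2. The upper and lower bounds meet at 2, so that is the treewidth.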